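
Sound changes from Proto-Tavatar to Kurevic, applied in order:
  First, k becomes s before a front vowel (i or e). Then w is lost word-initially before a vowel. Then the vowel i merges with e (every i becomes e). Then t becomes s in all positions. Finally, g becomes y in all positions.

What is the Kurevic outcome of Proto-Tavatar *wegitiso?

eyeseso

Kurevic: *wegitiso
  wegitiso (rule 1 does not apply)
  wegitiso → egitiso   [glide loss]
  egitiso → egeteso   [vowel merger]
  egeteso → egeseso   [unconditioned shift]
  egeseso → eyeseso   [unconditioned shift]
  giving Kurevic eyeseso.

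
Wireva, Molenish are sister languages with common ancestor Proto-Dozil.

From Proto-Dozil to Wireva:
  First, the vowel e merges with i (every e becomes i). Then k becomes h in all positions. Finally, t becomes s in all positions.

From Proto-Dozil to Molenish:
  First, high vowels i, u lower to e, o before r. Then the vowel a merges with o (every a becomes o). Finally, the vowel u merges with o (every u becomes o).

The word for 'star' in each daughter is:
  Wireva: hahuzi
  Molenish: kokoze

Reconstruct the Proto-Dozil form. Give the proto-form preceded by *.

*kakuze

Position 3: Wireva has h, Molenish has k. Molenish preserves k here (none of its changes turn any other segment into k), so the proto-segment is *k.
Position 2: Wireva has a, Molenish has o. Wireva preserves a here (none of its changes turn any other segment into a), so the proto-segment is *a.
Position 4: Wireva has u, Molenish has o. Wireva preserves u here (none of its changes turn any other segment into u), so the proto-segment is *u.
Continuing position by position gives *kakuze; check it forward:
Wireva: *kakuze > kakuzi > hahuzi  (by vowel merger, unconditioned shift)
Molenish: *kakuze > kokuze > kokoze  (by vowel merger, vowel merger)
Only *kakuze yields all of Wireva hahuzi, Molenish kokoze.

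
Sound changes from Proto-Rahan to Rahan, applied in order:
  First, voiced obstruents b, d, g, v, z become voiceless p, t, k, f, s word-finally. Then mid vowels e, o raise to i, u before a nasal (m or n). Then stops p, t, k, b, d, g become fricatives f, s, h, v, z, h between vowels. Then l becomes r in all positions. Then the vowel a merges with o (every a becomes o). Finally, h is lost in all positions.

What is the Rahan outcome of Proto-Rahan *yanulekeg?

Rahan: *yanulekeg > yanulekek > yanulehek > yanurehek > yonurehek > yonureek  (by final devoicing, intervocalic lenition, unconditioned shift, vowel merger, h-loss)

yonureek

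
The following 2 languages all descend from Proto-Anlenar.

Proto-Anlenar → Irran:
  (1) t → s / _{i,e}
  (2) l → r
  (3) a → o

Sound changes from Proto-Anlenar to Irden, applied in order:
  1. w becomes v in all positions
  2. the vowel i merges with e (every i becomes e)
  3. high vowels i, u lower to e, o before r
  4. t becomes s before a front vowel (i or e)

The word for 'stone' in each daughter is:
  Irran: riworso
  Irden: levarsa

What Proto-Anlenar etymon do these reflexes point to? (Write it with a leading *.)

*liwarsa

Position 3: Irran has w, Irden has v. Irran preserves w here (none of its changes turn any other segment into w), so the proto-segment is *w.
Position 4: Irran has o, Irden has a. Irden preserves a here (none of its changes turn any other segment into a), so the proto-segment is *a.
This points to *liwarsa. Verify forward in each daughter:
Irran: *liwarsa > riwarsa > riworso  (by unconditioned shift, vowel merger)
Irden: start from *liwarsa.
  rule 1 (unconditioned shift): liwarsa → livarsa
  rule 2 (vowel merger): livarsa → levarsa
  rule 3: no change — levarsa
  rule 4: no change — levarsa
  ⇒ Irden levarsa
Only *liwarsa yields all of Irran riworso, Irden levarsa.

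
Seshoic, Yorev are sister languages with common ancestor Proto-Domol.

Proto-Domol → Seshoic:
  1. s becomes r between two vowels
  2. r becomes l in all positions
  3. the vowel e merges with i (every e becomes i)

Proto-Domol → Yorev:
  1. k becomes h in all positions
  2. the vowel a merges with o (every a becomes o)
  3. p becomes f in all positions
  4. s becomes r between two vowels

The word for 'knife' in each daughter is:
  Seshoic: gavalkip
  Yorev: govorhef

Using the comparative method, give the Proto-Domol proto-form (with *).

*gavarkep

Position 2: Seshoic has a, Yorev has o. Seshoic preserves a here (none of its changes turn any other segment into a), so the proto-segment is *a.
Position 8: Seshoic has p, Yorev has f. Seshoic preserves p here (none of its changes turn any other segment into p), so the proto-segment is *p.
Continuing position by position gives *gavarkep; check it forward:
Seshoic: *gavarkep
  gavarkep (rule 1 does not apply)
  gavarkep → gavalkep   [unconditioned shift]
  gavalkep → gavalkip   [vowel merger]
  giving Seshoic gavalkip.
Yorev: start from *gavarkep.
  rule 1 (unconditioned shift): gavarkep → gavarhep
  rule 2 (vowel merger): gavarhep → govorhep
  rule 3 (unconditioned shift): govorhep → govorhef
  rule 4: no change — govorhef
  ⇒ Yorev govorhef
*gavarkep is the unique common source.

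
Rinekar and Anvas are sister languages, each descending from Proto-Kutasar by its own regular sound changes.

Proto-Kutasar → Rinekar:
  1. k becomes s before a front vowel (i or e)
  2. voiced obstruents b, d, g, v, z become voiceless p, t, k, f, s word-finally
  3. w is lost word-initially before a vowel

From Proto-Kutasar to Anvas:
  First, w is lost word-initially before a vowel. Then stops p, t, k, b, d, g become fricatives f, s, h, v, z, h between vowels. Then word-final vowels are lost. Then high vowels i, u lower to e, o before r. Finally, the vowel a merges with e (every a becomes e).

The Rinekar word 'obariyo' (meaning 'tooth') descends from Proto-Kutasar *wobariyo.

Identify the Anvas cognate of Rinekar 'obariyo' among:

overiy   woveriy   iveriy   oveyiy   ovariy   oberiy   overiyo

Anvas: start from *wobariyo.
  rule 1 (glide loss): wobariyo → obariyo
  rule 2 (intervocalic lenition): obariyo → ovariyo
  rule 3 (apocope): ovariyo → ovariy
  rule 4: no change — ovariy
  rule 5 (vowel merger): ovariy → overiy
  ⇒ Anvas overiy
The other candidates each miss or misapply at least one Anvas change.

overiy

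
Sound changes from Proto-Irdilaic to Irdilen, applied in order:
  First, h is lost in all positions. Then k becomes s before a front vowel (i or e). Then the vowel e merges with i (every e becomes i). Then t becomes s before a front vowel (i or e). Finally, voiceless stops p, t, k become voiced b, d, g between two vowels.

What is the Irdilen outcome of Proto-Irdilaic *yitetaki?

yisidasi

Irdilen: *yitetaki
  yitetaki (rule 1 does not apply)
  yitetaki → yitetasi   [palatalisation]
  yitetasi → yititasi   [vowel merger]
  yititasi → yisitasi   [palatalisation]
  yisitasi → yisidasi   [intervocalic voicing]
  giving Irdilen yisidasi.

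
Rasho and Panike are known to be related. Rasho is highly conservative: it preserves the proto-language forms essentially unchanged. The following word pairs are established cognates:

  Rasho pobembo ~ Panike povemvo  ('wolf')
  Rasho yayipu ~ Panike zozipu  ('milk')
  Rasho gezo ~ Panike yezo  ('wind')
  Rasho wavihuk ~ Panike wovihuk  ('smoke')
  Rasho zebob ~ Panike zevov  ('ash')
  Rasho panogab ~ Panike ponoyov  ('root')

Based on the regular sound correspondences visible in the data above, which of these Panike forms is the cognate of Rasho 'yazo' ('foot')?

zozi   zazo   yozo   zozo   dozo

zozo

yayipu ~ zozipu — Rasho y corresponds to Panike z word-initially before a back vowel.
yayipu ~ zozipu — Rasho a corresponds to Panike o after a consonant, before a consonant other than r, m, n, p, b, f, v.
Applying these to Rasho 'yazo':
  yazo → zazo   (y→z word-initially before a back vowel)
  zazo → zozo   (a→o after a consonant, before a consonant other than r, m, n, p, b, f, v)
So the Panike cognate is 'zozo'.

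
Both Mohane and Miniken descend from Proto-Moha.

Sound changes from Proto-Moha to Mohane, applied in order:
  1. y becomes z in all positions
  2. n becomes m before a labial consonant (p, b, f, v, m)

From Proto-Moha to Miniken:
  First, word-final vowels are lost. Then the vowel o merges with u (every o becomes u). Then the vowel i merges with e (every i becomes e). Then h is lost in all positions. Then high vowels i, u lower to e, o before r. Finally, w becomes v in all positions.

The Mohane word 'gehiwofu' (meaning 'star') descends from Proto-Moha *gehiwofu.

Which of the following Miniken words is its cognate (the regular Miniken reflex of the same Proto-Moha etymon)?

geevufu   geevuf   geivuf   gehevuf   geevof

geevuf

Miniken: start from *gehiwofu.
  rule 1 (apocope): gehiwofu → gehiwof
  rule 2 (vowel merger): gehiwof → gehiwuf
  rule 3 (vowel merger): gehiwuf → gehewuf
  rule 4 (h-loss): gehewuf → geewuf
  rule 5: no change — geewuf
  rule 6 (unconditioned shift): geewuf → geevuf
  ⇒ Miniken geevuf
Among the options, 'geevuf' alone shows every Miniken change applied in order.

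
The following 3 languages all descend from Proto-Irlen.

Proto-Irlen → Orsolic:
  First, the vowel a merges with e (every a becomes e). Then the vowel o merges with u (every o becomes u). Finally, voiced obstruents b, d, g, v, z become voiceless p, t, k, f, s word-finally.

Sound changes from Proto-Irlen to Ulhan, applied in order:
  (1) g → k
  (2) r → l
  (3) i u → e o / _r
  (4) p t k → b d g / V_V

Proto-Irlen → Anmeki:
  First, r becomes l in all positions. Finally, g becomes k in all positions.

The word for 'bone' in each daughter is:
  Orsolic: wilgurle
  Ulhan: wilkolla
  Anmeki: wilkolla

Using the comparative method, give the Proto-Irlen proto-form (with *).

*wilgorla

Position 4: Orsolic has g, Ulhan has k, Anmeki has k. Orsolic preserves g here (none of its changes turn any other segment into g), so the proto-segment is *g.
Position 6: Orsolic has r, Ulhan has l, Anmeki has l. Orsolic preserves r here (none of its changes turn any other segment into r), so the proto-segment is *r.
This points to *wilgorla. Verify forward in each daughter:
Orsolic: start from *wilgorla.
  rule 1 (vowel merger): wilgorla → wilgorle
  rule 2 (vowel merger): wilgorle → wilgurle
  rule 3: no change — wilgurle
  ⇒ Orsolic wilgurle
Ulhan: *wilgorla
  wilgorla → wilkorla   [unconditioned shift]
  wilkorla → wilkolla   [unconditioned shift]
  wilkolla (rule 3 does not apply)
  wilkolla (rule 4 does not apply)
  giving Ulhan wilkolla.
Anmeki: *wilgorla > wilgolla > wilkolla  (by unconditioned shift, unconditioned shift)
No other proto-form is consistent with every reflex, so the reconstruction is *wilgorla.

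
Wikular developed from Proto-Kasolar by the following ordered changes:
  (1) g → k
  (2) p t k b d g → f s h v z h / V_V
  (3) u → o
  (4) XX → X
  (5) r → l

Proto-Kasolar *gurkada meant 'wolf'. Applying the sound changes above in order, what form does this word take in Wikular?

Wikular: *gurkada
  gurkada → kurkada   [unconditioned shift]
  kurkada → kurkaza   [intervocalic lenition]
  kurkaza → korkaza   [vowel merger]
  korkaza (rule 4 does not apply)
  korkaza → kolkaza   [unconditioned shift]
  giving Wikular kolkaza.

kolkaza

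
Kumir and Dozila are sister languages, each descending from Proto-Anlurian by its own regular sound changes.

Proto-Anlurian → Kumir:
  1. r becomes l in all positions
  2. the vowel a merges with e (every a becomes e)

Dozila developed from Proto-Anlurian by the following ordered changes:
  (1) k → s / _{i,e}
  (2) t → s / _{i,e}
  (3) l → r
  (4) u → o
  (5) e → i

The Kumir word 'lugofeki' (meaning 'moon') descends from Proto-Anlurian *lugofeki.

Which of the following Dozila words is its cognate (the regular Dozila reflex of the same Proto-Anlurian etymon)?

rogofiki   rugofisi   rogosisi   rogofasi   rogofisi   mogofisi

Dozila: start from *lugofeki.
  rule 1 (palatalisation): lugofeki → lugofesi
  rule 2: no change — lugofesi
  rule 3 (unconditioned shift): lugofesi → rugofesi
  rule 4 (vowel merger): rugofesi → rogofesi
  rule 5 (vowel merger): rogofesi → rogofisi
  ⇒ Dozila rogofisi
Only 'rogofisi' matches the regular Dozila development of *lugofeki.

rogofisi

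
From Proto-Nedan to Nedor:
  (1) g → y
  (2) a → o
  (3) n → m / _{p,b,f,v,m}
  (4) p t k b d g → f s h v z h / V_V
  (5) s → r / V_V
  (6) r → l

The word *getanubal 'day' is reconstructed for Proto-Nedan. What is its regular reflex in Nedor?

yelonuvol

Nedor: *getanubal
  getanubal → yetanubal   [unconditioned shift]
  yetanubal → yetonubol   [vowel merger]
  yetonubol (rule 3 does not apply)
  yetonubol → yesonuvol   [intervocalic lenition]
  yesonuvol → yeronuvol   [rhotacism]
  yeronuvol → yelonuvol   [unconditioned shift]
  giving Nedor yelonuvol.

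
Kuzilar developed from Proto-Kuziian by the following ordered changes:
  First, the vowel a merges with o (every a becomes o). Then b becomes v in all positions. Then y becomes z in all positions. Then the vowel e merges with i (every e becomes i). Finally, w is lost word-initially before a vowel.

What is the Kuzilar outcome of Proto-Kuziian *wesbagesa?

Kuzilar: *wesbagesa
  wesbagesa → wesbogeso   [vowel merger]
  wesbogeso → wesvogeso   [unconditioned shift]
  wesvogeso (rule 3 does not apply)
  wesvogeso → wisvogiso   [vowel merger]
  wisvogiso → isvogiso   [glide loss]
  giving Kuzilar isvogiso.

isvogiso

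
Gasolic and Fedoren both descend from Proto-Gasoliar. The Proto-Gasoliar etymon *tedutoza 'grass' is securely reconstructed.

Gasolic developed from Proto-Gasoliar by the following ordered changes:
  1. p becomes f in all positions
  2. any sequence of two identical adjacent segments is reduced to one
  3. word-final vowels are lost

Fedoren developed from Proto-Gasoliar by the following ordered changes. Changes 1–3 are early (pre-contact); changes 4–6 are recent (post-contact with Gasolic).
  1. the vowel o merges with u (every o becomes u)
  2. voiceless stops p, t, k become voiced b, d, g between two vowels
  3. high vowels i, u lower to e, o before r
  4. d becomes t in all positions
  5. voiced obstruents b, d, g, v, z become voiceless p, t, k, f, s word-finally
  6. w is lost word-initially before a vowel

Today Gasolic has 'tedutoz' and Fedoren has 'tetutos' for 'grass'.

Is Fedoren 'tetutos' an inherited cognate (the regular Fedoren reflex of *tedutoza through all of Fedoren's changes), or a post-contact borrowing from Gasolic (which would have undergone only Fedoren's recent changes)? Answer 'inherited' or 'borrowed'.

borrowed

If inherited, *tedutoza would pass through all of Fedoren's changes:
Fedoren: start from *tedutoza.
  rule 1 (vowel merger): tedutoza → tedutuza
  rule 2 (intervocalic voicing): tedutuza → teduduza
  rule 3: no change — teduduza
  rule 4 (unconditioned shift): teduduza → tetutuza
  rule 5: no change — tetutuza
  rule 6: no change — tetutuza
  ⇒ Fedoren tetutuza
If borrowed from Gasolic 'tedutoz' after the early changes, it would undergo only the recent ones:
  rule 4 (unconditioned shift): tedutoz → tetutoz
  rule 5 (final devoicing): tetutoz → tetutos
  rule 6 (glide loss): no change (tetutos)
  ⇒ as a loan: tetutos
Fedoren 'tetutos' matches the loan outcome 'tetutos', not the inherited 'tetutuza' — it skipped the early Fedoren changes, so it was borrowed from Gasolic.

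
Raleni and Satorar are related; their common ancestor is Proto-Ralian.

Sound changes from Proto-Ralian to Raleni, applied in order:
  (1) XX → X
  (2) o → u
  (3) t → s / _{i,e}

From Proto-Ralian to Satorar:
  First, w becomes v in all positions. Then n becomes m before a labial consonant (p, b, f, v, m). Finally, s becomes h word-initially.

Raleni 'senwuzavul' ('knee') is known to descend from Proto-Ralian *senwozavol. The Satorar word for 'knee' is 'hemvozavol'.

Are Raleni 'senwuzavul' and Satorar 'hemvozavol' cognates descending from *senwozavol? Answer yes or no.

Derive the expected Satorar reflex of *senwozavol:
Satorar: *senwozavol
  senwozavol → senvozavol   [unconditioned shift]
  senvozavol → semvozavol   [nasal place assimilation]
  semvozavol → hemvozavol   [debuccalisation]
  giving Satorar hemvozavol.
Satorar 'hemvozavol' matches the regular reflex exactly, so the pair is cognate.

yes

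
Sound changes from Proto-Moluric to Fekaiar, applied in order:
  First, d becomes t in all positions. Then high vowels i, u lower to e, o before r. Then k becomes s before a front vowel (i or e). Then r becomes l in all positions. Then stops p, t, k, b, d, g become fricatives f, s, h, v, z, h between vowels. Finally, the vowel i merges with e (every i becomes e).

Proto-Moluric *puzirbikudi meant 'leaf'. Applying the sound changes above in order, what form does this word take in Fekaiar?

Fekaiar: *puzirbikudi > puzirbikuti > puzerbikuti > puzelbikuti > puzelbihusi > puzelbehuse  (by unconditioned shift, pre-rhotic lowering, unconditioned shift, intervocalic lenition, vowel merger)

puzelbehuse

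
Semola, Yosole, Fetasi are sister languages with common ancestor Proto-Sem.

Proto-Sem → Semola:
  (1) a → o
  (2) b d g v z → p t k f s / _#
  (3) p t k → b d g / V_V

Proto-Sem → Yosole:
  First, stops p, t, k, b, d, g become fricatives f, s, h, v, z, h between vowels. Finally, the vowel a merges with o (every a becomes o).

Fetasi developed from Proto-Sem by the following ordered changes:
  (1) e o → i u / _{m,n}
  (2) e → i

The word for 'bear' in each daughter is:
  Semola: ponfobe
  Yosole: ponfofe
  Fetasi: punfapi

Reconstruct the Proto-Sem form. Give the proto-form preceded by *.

Position 2: Semola has o, Yosole has o, Fetasi has u. Taking the neighbouring segments as reconstructed: Semola o could go back to *a or *o; Yosole o could go back to *a or *o; Fetasi u could go back to *o or *u — the one source consistent with every daughter is *o.
Position 7: Semola has e, Yosole has e, Fetasi has i. Semola preserves e here (none of its changes turn any other segment into e), so the proto-segment is *e.
Verify the candidate proto-form against each daughter:
Semola: *ponfape
  ponfape → ponfope   [vowel merger]
  ponfope (rule 2 does not apply)
  ponfope → ponfobe   [intervocalic voicing]
  giving Semola ponfobe.
Yosole: start from *ponfape.
  rule 1 (intervocalic lenition): ponfape → ponfafe
  rule 2 (vowel merger): ponfafe → ponfofe
  ⇒ Yosole ponfofe
Fetasi: *ponfape > punfape > punfapi  (by pre-nasal raising, vowel merger)
No other proto-form is consistent with every reflex, so the reconstruction is *ponfape.

*ponfape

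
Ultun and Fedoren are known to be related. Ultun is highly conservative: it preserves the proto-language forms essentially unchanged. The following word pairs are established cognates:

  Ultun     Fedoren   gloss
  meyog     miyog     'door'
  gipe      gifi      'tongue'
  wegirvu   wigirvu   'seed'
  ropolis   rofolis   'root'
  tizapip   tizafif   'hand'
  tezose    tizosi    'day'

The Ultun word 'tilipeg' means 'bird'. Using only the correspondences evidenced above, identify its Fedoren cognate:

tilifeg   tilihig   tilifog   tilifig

tilifig

gipe ~ gifi — Ultun p corresponds to Fedoren f between vowels (before a front vowel).
meyog ~ miyog, wegirvu ~ wigirvu — Ultun e corresponds to Fedoren i after a consonant, before a consonant other than r, m, n, p, b, f, v.
Applying these to Ultun 'tilipeg':
  tilipeg → tilifeg   (p→f between vowels (before a front vowel))
  tilifeg → tilifig   (e→i after a consonant, before a consonant other than r, m, n, p, b, f, v)
So the Fedoren cognate is 'tilifig'.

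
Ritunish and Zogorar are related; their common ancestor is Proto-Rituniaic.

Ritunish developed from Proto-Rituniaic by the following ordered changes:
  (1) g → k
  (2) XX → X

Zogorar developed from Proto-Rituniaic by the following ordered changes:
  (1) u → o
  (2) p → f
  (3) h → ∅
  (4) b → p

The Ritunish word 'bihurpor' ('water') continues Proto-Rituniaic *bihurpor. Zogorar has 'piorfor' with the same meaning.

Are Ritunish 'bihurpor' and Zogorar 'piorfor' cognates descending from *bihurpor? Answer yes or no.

yes

Derive the expected Zogorar reflex of *bihurpor:
Zogorar: *bihurpor > bihorpor > bihorfor > biorfor > piorfor  (by vowel merger, unconditioned shift, h-loss, unconditioned shift)
Zogorar 'piorfor' matches the regular reflex exactly, so the pair is cognate.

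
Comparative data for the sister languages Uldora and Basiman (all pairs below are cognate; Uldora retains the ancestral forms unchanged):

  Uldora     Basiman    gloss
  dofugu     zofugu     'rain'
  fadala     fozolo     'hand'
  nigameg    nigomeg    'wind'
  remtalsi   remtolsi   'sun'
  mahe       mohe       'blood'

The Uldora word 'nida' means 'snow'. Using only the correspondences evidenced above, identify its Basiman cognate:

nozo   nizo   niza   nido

nizo

fadala ~ fozolo — Uldora d corresponds to Basiman z between vowels (before a back vowel).
fadala ~ fozolo — Uldora a corresponds to Basiman o word-finally.
Applying these to Uldora 'nida':
  nida → niza   (d→z between vowels (before a back vowel))
  niza → nizo   (a→o word-finally)
So the Basiman cognate is 'nizo'.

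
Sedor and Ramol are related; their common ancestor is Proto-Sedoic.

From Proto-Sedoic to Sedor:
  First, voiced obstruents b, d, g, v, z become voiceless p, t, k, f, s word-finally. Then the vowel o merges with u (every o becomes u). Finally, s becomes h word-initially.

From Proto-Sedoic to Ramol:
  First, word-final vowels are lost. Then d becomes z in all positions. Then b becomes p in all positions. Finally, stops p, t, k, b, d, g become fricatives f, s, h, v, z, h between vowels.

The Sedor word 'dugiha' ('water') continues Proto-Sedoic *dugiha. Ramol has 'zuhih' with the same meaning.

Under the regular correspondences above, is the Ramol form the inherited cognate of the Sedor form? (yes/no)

Derive the expected Ramol reflex of *dugiha:
Ramol: *dugiha
  dugiha → dugih   [apocope]
  dugih → zugih   [unconditioned shift]
  zugih (rule 3 does not apply)
  zugih → zuhih   [intervocalic lenition]
  giving Ramol zuhih.
Ramol 'zuhih' matches the regular reflex exactly, so the pair is cognate.

yes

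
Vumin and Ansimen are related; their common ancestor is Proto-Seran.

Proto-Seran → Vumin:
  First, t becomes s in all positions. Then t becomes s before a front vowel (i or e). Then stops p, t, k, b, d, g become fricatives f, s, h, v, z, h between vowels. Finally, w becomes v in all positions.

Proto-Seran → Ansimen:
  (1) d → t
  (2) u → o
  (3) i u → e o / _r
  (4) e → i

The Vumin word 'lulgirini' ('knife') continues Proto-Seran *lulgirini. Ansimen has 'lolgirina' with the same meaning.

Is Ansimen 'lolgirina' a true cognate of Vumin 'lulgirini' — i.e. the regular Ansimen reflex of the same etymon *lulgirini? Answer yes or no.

no

Derive the expected Ansimen reflex of *lulgirini:
Ansimen: start from *lulgirini.
  rule 1: no change — lulgirini
  rule 2 (vowel merger): lulgirini → lolgirini
  rule 3 (pre-rhotic lowering): lolgirini → lolgerini
  rule 4 (vowel merger): lolgerini → lolgirini
  ⇒ Ansimen lolgirini
The regular Ansimen reflex would be 'lolgirini', but the attested form is 'lolgirina'. The correspondence is irregular, so they are not cognates (the Ansimen form has a different source).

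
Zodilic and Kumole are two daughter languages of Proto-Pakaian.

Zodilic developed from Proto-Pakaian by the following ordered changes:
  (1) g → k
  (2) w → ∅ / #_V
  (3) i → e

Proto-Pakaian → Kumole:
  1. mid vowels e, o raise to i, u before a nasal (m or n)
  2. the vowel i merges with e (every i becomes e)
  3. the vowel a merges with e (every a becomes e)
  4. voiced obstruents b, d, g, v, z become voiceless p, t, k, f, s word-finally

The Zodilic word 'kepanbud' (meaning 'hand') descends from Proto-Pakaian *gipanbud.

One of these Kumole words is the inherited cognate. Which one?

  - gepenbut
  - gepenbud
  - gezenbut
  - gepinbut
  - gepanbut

Kumole: start from *gipanbud.
  rule 1: no change — gipanbud
  rule 2 (vowel merger): gipanbud → gepanbud
  rule 3 (vowel merger): gepanbud → gepenbud
  rule 4 (final devoicing): gepenbud → gepenbut
  ⇒ Kumole gepenbut
Among the options, 'gepenbut' alone shows every Kumole change applied in order.

gepenbut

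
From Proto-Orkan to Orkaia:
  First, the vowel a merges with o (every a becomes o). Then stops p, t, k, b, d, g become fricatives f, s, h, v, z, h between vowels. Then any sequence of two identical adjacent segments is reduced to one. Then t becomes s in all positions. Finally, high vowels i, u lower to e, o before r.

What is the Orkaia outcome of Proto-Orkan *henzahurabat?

henzohorovos

Orkaia: *henzahurabat > henzohurobot > henzohurovot > henzohurovos > henzohorovos  (by vowel merger, intervocalic lenition, unconditioned shift, pre-rhotic lowering)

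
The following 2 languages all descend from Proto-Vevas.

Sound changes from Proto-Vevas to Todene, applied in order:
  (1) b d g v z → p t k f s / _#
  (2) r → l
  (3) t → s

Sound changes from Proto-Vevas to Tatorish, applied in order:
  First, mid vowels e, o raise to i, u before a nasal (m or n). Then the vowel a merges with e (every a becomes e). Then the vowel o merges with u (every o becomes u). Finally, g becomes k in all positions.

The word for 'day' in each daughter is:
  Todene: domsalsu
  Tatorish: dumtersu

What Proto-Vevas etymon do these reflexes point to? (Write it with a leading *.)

Position 4: Todene has s, Tatorish has t. Tatorish preserves t here (none of its changes turn any other segment into t), so the proto-segment is *t.
Position 5: Todene has a, Tatorish has e. Todene preserves a here (none of its changes turn any other segment into a), so the proto-segment is *a.
Position 6: Todene has l, Tatorish has r. Tatorish preserves r here (none of its changes turn any other segment into r), so the proto-segment is *r.
Continuing position by position gives *domtarsu; check it forward:
Todene: *domtarsu
  domtarsu (rule 1 does not apply)
  domtarsu → domtalsu   [unconditioned shift]
  domtalsu → domsalsu   [unconditioned shift]
  giving Todene domsalsu.
Tatorish: *domtarsu > dumtarsu > dumtersu  (by pre-nasal raising, vowel merger)
Only *domtarsu yields all of Todene domsalsu, Tatorish dumtersu.

*domtarsu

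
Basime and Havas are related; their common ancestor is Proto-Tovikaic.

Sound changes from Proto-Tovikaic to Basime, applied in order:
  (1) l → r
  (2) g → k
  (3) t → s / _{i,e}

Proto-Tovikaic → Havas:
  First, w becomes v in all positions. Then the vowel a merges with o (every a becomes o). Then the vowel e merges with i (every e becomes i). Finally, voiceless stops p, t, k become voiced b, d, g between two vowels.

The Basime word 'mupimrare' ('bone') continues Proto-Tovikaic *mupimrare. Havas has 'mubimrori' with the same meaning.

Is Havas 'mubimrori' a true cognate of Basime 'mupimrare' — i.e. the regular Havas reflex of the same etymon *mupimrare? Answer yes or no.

Derive the expected Havas reflex of *mupimrare:
Havas: start from *mupimrare.
  rule 1: no change — mupimrare
  rule 2 (vowel merger): mupimrare → mupimrore
  rule 3 (vowel merger): mupimrore → mupimrori
  rule 4 (intervocalic voicing): mupimrori → mubimrori
  ⇒ Havas mubimrori
Havas 'mubimrori' matches the regular reflex exactly, so the pair is cognate.

yes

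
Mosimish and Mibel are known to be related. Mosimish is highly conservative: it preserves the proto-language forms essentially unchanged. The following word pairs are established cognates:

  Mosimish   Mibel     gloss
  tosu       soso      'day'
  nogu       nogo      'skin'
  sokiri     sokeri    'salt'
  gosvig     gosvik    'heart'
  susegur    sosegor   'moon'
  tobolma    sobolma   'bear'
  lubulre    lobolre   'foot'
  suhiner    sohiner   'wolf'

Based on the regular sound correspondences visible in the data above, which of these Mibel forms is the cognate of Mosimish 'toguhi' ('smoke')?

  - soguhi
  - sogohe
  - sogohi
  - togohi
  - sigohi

sogohi

tosu ~ soso, tobolma ~ sobolma — Mosimish t corresponds to Mibel s word-initially before a back vowel.
susegur ~ sosegor, lubulre ~ lobolre — Mosimish u corresponds to Mibel o after a consonant, before a consonant other than r, m, n, p, b, f, v.
Applying these to Mosimish 'toguhi':
  toguhi → soguhi   (t→s word-initially before a back vowel)
  soguhi → sogohi   (u→o after a consonant, before a consonant other than r, m, n, p, b, f, v)
So the Mibel cognate is 'sogohi'.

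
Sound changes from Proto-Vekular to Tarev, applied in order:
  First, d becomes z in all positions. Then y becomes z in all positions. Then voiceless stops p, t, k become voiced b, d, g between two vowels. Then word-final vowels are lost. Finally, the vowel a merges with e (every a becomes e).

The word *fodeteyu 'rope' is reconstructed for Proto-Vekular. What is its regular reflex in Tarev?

Tarev: start from *fodeteyu.
  rule 1 (unconditioned shift): fodeteyu → fozeteyu
  rule 2 (unconditioned shift): fozeteyu → fozetezu
  rule 3 (intervocalic voicing): fozetezu → fozedezu
  rule 4 (apocope): fozedezu → fozedez
  rule 5: no change — fozedez
  ⇒ Tarev fozedez

fozedez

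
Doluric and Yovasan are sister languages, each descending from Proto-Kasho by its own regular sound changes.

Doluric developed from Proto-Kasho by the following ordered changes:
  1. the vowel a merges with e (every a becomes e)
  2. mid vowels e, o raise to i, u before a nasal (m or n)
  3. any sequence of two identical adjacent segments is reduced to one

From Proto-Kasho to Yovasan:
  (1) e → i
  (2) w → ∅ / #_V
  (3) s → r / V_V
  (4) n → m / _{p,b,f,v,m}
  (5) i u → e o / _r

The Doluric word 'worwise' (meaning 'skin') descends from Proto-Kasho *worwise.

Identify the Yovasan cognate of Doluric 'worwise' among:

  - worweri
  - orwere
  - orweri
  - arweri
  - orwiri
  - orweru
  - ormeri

Yovasan: *worwise > worwisi > orwisi > orwiri > orweri  (by vowel merger, glide loss, rhotacism, pre-rhotic lowering)
Only 'orweri' matches the regular Yovasan development of *worwise.

orweri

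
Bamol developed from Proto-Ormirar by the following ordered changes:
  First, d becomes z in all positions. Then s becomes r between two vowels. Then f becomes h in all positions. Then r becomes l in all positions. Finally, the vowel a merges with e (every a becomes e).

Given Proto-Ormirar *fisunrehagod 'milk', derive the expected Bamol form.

Bamol: *fisunrehagod > fisunrehagoz > firunrehagoz > hirunrehagoz > hilunlehagoz > hilunlehegoz  (by unconditioned shift, rhotacism, unconditioned shift, unconditioned shift, vowel merger)

hilunlehegoz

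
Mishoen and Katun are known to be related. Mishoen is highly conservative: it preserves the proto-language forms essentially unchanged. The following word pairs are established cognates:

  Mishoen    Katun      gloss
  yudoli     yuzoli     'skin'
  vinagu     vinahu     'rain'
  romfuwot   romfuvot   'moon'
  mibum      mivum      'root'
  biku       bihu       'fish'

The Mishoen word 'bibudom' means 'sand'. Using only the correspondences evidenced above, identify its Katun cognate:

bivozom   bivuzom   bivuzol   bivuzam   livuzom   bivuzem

bivuzom

mibum ~ mivum — Mishoen b corresponds to Katun v between vowels (before a back vowel).
yudoli ~ yuzoli — Mishoen d corresponds to Katun z between vowels (before a back vowel).
Applying these to Mishoen 'bibudom':
  bibudom → bivudom   (b→v between vowels (before a back vowel))
  bivudom → bivuzom   (d→z between vowels (before a back vowel))
So the Katun cognate is 'bivuzom'.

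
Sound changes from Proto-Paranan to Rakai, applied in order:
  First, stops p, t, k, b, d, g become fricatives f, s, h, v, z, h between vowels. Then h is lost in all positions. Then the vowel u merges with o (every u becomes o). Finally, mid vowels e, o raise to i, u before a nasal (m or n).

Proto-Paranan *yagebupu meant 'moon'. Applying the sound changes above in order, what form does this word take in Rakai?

Rakai: start from *yagebupu.
  rule 1 (intervocalic lenition): yagebupu → yahevufu
  rule 2 (h-loss): yahevufu → yaevufu
  rule 3 (vowel merger): yaevufu → yaevofo
  rule 4: no change — yaevofo
  ⇒ Rakai yaevofo

yaevofo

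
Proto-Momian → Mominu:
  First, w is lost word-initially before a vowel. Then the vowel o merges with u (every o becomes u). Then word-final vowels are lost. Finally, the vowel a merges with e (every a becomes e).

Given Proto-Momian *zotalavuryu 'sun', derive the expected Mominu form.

zutelevury

Mominu: start from *zotalavuryu.
  rule 1: no change — zotalavuryu
  rule 2 (vowel merger): zotalavuryu → zutalavuryu
  rule 3 (apocope): zutalavuryu → zutalavury
  rule 4 (vowel merger): zutalavury → zutelevury
  ⇒ Mominu zutelevury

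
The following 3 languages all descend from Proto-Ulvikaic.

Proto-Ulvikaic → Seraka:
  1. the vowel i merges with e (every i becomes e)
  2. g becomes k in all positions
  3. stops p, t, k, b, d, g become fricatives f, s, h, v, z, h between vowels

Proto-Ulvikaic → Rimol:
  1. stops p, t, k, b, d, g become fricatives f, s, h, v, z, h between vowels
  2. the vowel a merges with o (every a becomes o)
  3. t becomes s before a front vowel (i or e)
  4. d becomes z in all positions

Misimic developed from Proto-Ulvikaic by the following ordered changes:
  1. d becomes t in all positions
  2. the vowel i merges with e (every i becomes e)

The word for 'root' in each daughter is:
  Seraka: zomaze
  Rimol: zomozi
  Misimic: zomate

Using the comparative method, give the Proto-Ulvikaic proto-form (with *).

Position 6: Seraka has e, Rimol has i, Misimic has e. Rimol preserves i here (none of its changes turn any other segment into i), so the proto-segment is *i.
Position 4: Seraka has a, Rimol has o, Misimic has a. Seraka preserves a here (none of its changes turn any other segment into a), so the proto-segment is *a.
This points to *zomadi. Verify forward in each daughter:
Seraka: *zomadi > zomade > zomaze  (by vowel merger, intervocalic lenition)
Rimol: start from *zomadi.
  rule 1 (intervocalic lenition): zomadi → zomazi
  rule 2 (vowel merger): zomazi → zomozi
  rule 3: no change — zomozi
  rule 4: no change — zomozi
  ⇒ Rimol zomozi
Misimic: *zomadi
  zomadi → zomati   [unconditioned shift]
  zomati → zomate   [vowel merger]
  giving Misimic zomate.
No other proto-form is consistent with every reflex, so the reconstruction is *zomadi.

*zomadi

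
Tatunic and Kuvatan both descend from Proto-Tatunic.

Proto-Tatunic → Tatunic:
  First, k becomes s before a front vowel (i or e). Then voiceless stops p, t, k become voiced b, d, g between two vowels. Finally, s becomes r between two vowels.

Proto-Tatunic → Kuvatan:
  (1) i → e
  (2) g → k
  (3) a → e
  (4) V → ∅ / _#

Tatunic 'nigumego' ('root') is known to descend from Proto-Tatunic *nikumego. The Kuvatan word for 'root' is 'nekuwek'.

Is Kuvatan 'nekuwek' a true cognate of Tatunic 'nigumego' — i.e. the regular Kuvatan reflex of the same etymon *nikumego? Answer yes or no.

Derive the expected Kuvatan reflex of *nikumego:
Kuvatan: *nikumego
  nikumego → nekumego   [vowel merger]
  nekumego → nekumeko   [unconditioned shift]
  nekumeko (rule 3 does not apply)
  nekumeko → nekumek   [apocope]
  giving Kuvatan nekumek.
The regular Kuvatan reflex would be 'nekumek', but the attested form is 'nekuwek'. The correspondence is irregular, so they are not cognates (the Kuvatan form has a different source).

no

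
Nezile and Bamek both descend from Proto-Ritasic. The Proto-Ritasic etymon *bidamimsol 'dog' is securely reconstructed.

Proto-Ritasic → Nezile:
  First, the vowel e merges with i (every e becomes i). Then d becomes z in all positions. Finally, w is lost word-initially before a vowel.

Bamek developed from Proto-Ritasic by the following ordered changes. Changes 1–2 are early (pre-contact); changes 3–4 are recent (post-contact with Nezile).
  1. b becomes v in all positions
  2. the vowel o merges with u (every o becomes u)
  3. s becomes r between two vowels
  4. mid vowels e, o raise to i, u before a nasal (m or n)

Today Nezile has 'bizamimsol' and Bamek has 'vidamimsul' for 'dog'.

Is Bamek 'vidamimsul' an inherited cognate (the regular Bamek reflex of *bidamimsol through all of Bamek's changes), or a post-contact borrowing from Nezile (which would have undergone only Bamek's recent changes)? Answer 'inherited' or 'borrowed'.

If inherited, *bidamimsol would pass through all of Bamek's changes:
Bamek: start from *bidamimsol.
  rule 1 (unconditioned shift): bidamimsol → vidamimsol
  rule 2 (vowel merger): vidamimsol → vidamimsul
  rule 3: no change — vidamimsul
  rule 4: no change — vidamimsul
  ⇒ Bamek vidamimsul
If borrowed from Nezile 'bizamimsol' after the early changes, it would undergo only the recent ones:
  rule 3 (rhotacism): no change (bizamimsol)
  rule 4 (pre-nasal raising): no change (bizamimsol)
  ⇒ as a loan: bizamimsol
Bamek 'vidamimsul' matches the inherited outcome exactly, so it is an inherited cognate, not a loan.

inherited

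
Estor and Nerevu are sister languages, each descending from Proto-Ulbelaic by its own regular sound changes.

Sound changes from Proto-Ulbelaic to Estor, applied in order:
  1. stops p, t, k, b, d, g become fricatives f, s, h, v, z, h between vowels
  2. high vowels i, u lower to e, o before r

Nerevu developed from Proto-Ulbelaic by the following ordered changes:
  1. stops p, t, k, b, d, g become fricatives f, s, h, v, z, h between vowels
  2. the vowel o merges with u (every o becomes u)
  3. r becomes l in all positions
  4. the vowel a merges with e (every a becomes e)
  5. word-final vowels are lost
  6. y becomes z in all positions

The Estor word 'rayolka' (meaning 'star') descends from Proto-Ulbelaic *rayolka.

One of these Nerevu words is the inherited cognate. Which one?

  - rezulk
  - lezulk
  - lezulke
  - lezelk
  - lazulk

Nerevu: *rayolka
  rayolka (rule 1 does not apply)
  rayolka → rayulka   [vowel merger]
  rayulka → layulka   [unconditioned shift]
  layulka → leyulke   [vowel merger]
  leyulke → leyulk   [apocope]
  leyulk → lezulk   [unconditioned shift]
  giving Nerevu lezulk.

lezulk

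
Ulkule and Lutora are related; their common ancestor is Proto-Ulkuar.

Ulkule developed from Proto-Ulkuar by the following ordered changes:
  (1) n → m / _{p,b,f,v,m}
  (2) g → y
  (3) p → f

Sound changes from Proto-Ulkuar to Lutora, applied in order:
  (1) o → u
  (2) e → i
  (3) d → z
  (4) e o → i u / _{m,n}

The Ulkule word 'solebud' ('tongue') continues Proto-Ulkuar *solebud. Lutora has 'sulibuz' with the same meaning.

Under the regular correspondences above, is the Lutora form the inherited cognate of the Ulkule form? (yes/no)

yes

Derive the expected Lutora reflex of *solebud:
Lutora: *solebud > sulebud > sulibud > sulibuz  (by vowel merger, vowel merger, unconditioned shift)
Lutora 'sulibuz' matches the regular reflex exactly, so the pair is cognate.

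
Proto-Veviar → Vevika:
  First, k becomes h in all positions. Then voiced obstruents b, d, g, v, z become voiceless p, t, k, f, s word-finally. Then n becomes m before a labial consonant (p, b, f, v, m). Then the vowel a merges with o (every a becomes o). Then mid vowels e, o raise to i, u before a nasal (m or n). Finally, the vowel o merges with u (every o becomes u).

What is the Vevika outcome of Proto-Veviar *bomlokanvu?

Vevika: start from *bomlokanvu.
  rule 1 (unconditioned shift): bomlokanvu → bomlohanvu
  rule 2: no change — bomlohanvu
  rule 3 (nasal place assimilation): bomlohanvu → bomlohamvu
  rule 4 (vowel merger): bomlohamvu → bomlohomvu
  rule 5 (pre-nasal raising): bomlohomvu → bumlohumvu
  rule 6 (vowel merger): bumlohumvu → bumluhumvu
  ⇒ Vevika bumluhumvu

bumluhumvu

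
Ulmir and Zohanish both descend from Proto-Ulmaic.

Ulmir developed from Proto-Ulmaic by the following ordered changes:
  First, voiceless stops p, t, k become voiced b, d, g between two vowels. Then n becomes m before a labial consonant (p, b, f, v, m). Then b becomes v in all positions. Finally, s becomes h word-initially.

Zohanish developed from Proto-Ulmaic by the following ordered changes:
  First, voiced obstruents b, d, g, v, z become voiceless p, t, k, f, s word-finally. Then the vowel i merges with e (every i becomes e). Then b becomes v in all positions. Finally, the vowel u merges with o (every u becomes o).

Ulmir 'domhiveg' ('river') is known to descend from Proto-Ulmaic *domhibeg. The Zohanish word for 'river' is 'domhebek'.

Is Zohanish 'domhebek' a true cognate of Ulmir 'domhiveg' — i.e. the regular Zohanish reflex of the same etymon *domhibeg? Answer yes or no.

no

Derive the expected Zohanish reflex of *domhibeg:
Zohanish: start from *domhibeg.
  rule 1 (final devoicing): domhibeg → domhibek
  rule 2 (vowel merger): domhibek → domhebek
  rule 3 (unconditioned shift): domhebek → domhevek
  rule 4: no change — domhevek
  ⇒ Zohanish domhevek
The regular Zohanish reflex would be 'domhevek', but the attested form is 'domhebek'. The correspondence is irregular, so they are not cognates (the Zohanish form has a different source).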